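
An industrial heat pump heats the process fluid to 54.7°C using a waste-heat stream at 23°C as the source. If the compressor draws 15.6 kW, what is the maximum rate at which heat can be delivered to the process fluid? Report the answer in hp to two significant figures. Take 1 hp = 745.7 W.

In absolute terms T_C = 296.15 K and T_H = 327.85 K, so ΔT = 31.70 K.
COP_Carnot = T_H/ΔT = 327.85/31.70 = 10.34.
Q̇_max = COP_Carnot × Ẇ = 10.34 × 15.60 kW = 161.3 kW = 216.4 hp.

220 hp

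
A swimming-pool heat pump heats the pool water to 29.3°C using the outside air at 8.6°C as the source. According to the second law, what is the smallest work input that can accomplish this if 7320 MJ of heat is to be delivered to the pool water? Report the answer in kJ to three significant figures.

In absolute terms T_C = 281.75 K and T_H = 302.45 K, so ΔT = 20.70 K.
The reversible limit is COP_HP = T_H/ΔT = 14.61, so W_min = Q_H/COP = Q_H·ΔT/T_H.
W_min = 7320 × 20.70/302.45 = 501.0 MJ = 501000 kJ.

501000 kJ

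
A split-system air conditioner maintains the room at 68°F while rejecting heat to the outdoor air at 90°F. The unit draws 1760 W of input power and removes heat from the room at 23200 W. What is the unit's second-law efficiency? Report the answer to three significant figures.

COP_actual = Q̇_C/Ẇ = 23200/1760 = 13.18.
In absolute terms T_C = 293.15 K and T_H = 305.37 K, so ΔT = 12.22 K.
COP_Carnot = T_C/ΔT = 293.15/12.22 = 23.99.
η_II = COP_actual/COP_Carnot = 13.18/23.99 = 0.5496.

0.550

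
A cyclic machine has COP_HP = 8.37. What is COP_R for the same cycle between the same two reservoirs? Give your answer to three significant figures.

7.37

Since Q_H = Q_C + W for any cycle, COP_R = Q_C/W = Q_H/W − 1.
COP_R = 8.37 − 1 = 7.37.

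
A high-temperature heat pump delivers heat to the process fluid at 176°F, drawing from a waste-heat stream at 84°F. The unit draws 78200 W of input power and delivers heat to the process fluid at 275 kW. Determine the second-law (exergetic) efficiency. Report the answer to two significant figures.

Converting, Q̇_H = 275.0 kW = 275000 W, so COP_actual = Q̇_H/Ẇ = 275000/78200 = 3.517.
In absolute terms T_C = 302.04 K and T_H = 353.15 K, so ΔT = 51.11 K.
COP_Carnot = T_H/ΔT = 353.15/51.11 = 6.909.
η_II = COP_actual/COP_Carnot = 3.517/6.909 = 0.5090.

0.51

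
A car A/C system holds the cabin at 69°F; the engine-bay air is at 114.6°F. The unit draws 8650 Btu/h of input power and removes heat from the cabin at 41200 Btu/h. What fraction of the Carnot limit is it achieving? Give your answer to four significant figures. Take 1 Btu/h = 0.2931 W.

0.4108

COP_actual = Q̇_C/Ẇ = 41200/8650 = 4.763.
In absolute terms T_C = 293.71 K and T_H = 319.04 K, so ΔT = 25.33 K.
COP_Carnot = T_C/ΔT = 293.71/25.33 = 11.59.
η_II = COP_actual/COP_Carnot = 4.763/11.59 = 0.4108.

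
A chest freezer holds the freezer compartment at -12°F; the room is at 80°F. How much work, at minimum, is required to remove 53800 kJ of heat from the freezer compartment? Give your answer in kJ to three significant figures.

In absolute terms T_C = 248.71 K and T_H = 299.82 K, so ΔT = 51.11 K.
The reversible limit is COP_R = T_C/ΔT = 4.866, so W_min = Q_C/COP = Q_C·ΔT/T_C.
W_min = 53800 × 51.11/248.71 = 11060 kJ.

11100 kJ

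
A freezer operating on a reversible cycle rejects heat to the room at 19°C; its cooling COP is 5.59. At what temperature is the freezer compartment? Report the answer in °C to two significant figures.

-25 °C

For a Carnot refrigerator COP_R = T_C/(T_H − T_C), so T_C = COP·T_H/(1 + COP).
With T_H = 292.15 K, T_C = 5.59 × 292.15/6.590 = 247.82 K.
Converting, 247.82 K = -25.33°C.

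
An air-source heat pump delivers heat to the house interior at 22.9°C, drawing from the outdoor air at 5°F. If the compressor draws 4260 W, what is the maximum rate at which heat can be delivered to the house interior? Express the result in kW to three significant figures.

In absolute terms T_C = 258.15 K and T_H = 296.05 K, so ΔT = 37.90 K.
COP_Carnot = T_H/ΔT = 296.05/37.90 = 7.811.
Q̇_max = COP_Carnot × Ẇ = 7.811 × 4260 W = 33280 W = 33.28 kW.

33.3 kW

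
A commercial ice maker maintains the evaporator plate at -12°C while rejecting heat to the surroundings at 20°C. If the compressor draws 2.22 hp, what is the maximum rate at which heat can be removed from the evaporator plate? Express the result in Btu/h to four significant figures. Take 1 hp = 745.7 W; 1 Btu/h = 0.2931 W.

In absolute terms T_C = 261.15 K and T_H = 293.15 K, so ΔT = 32.00 K.
COP_Carnot = T_C/ΔT = 261.15/32.00 = 8.161.
Q̇_max = COP_Carnot × Ẇ = 8.161 × 2.220 hp = 18.12 hp = 46090 Btu/h.

46090 Btu/h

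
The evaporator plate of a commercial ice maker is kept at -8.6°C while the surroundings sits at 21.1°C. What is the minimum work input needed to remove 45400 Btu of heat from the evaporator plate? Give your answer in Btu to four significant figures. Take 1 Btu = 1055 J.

5097 Btu

In absolute terms T_C = 264.55 K and T_H = 294.25 K, so ΔT = 29.70 K.
The reversible limit is COP_R = T_C/ΔT = 8.907, so W_min = Q_C/COP = Q_C·ΔT/T_C.
W_min = 45400 × 29.70/264.55 = 5097 Btu.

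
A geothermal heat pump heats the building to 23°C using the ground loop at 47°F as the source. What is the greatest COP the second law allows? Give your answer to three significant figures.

20.2

In absolute terms T_C = 281.48 K and T_H = 296.15 K, so ΔT = 14.67 K.
For a reversible cycle, COP_Carnot = T_H/ΔT = 296.15/14.67 = 20.19.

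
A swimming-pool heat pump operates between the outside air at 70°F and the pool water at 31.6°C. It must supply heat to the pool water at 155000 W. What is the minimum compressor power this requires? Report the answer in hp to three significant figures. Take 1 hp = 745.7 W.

In absolute terms T_C = 294.26 K and T_H = 304.75 K, so ΔT = 10.49 K.
COP_Carnot = T_H/ΔT = 304.75/10.49 = 29.05.
Ẇ_min = Q̇/COP_Carnot = 155000/29.05 = 5335 W = 7.154 hp.

7.15 hp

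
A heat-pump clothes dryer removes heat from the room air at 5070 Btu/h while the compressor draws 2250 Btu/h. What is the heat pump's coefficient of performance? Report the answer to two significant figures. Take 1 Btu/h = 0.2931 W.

3.3

The first law gives Q̇_H = Q̇_C + Ẇ, so the three rates are Q̇_C = 5070, Q̇_H = 7320, Ẇ = 2250 Btu/h.
COP_HP = Q̇_H/Ẇ = 7320/2250 = 3.253.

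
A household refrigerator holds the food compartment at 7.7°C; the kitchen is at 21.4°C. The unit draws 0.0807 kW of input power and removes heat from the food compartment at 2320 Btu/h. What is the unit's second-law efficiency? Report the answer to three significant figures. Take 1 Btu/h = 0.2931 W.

0.411

Converting, Q̇_C = 2320 Btu/h = 0.6800 kW, so COP_actual = Q̇_C/Ẇ = 0.6800/0.08070 = 8.426.
In absolute terms T_C = 280.85 K and T_H = 294.55 K, so ΔT = 13.70 K.
COP_Carnot = T_C/ΔT = 280.85/13.70 = 20.50.
η_II = COP_actual/COP_Carnot = 8.426/20.50 = 0.4110.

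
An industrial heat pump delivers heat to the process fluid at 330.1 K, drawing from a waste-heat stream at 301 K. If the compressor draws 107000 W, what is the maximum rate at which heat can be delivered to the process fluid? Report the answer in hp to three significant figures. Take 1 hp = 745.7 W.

1630 hp

The reservoir spacing is ΔT = 330.1 − 301 = 29.10 K.
COP_Carnot = T_H/ΔT = 330.10/29.10 = 11.34.
Q̇_max = COP_Carnot × Ẇ = 11.34 × 107000 W = 1214000 W = 1628 hp.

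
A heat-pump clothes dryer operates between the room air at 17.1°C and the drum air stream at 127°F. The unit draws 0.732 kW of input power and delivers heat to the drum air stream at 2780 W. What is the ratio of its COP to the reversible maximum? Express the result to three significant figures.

0.416

Converting, Q̇_H = 2780 W = 2.780 kW, so COP_actual = Q̇_H/Ẇ = 2.780/0.7320 = 3.798.
In absolute terms T_C = 290.25 K and T_H = 325.93 K, so ΔT = 35.68 K.
COP_Carnot = T_H/ΔT = 325.93/35.68 = 9.135.
η_II = COP_actual/COP_Carnot = 3.798/9.135 = 0.4157.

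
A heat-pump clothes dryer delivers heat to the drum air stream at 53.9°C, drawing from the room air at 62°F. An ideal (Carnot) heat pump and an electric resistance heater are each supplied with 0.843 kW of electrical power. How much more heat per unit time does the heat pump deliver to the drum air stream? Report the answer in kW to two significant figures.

In absolute terms T_C = 289.82 K and T_H = 327.05 K, so ΔT = 37.23 K.
COP_Carnot = T_H/ΔT = 327.05/37.23 = 8.784.
The heat pump delivers Q̇_H = COP × Ẇ = 7.405 kW; the resistance heater delivers Ẇ = 0.8430 kW.
Extra = (COP − 1)·Ẇ = 6.562 kW.

6.6 kW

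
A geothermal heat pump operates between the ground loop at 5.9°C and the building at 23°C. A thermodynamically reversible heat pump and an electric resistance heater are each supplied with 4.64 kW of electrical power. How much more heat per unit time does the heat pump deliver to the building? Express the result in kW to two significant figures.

76 kW

In absolute terms T_C = 279.05 K and T_H = 296.15 K, so ΔT = 17.10 K.
COP_Carnot = T_H/ΔT = 296.15/17.10 = 17.32.
The heat pump delivers Q̇_H = COP × Ẇ = 80.36 kW; the resistance heater delivers Ẇ = 4.640 kW.
Extra = (COP − 1)·Ẇ = 75.72 kW.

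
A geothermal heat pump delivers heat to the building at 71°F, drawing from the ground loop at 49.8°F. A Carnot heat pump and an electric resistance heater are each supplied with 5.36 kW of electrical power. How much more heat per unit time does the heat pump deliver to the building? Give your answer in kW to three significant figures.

129 kW

In absolute terms T_C = 283.04 K and T_H = 294.82 K, so ΔT = 11.78 K.
COP_Carnot = T_H/ΔT = 294.82/11.78 = 25.03.
The heat pump delivers Q̇_H = COP × Ẇ = 134.2 kW; the resistance heater delivers Ẇ = 5.360 kW.
Extra = (COP − 1)·Ẇ = 128.8 kW.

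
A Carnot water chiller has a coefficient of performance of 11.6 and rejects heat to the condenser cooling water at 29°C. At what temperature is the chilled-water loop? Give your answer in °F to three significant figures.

41.0 °F

For a Carnot refrigerator COP_R = T_C/(T_H − T_C), so T_C = COP·T_H/(1 + COP).
With T_H = 302.15 K, T_C = 11.6 × 302.15/12.60 = 278.17 K.
Converting, 278.17 K = 41.04°F.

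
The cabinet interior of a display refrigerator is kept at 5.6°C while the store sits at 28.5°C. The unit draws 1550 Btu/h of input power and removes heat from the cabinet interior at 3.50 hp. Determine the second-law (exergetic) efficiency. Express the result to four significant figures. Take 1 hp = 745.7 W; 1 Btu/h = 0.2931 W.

0.4720

Converting, Q̇_C = 3.500 hp = 8905 Btu/h, so COP_actual = Q̇_C/Ẇ = 8905/1550 = 5.745.
In absolute terms T_C = 278.75 K and T_H = 301.65 K, so ΔT = 22.90 K.
COP_Carnot = T_C/ΔT = 278.75/22.90 = 12.17.
η_II = COP_actual/COP_Carnot = 5.745/12.17 = 0.4720.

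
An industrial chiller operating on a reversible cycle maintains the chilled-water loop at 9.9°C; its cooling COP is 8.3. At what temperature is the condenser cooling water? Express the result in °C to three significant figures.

44.0 °C

COP_R = T_C/(T_H − T_C) gives T_H − T_C = T_C/COP.
With T_C = 283.05 K, T_H = 283.05 × (1 + 1/8.3) = 317.15 K.
Converting, 317.15 K = 44.00°C.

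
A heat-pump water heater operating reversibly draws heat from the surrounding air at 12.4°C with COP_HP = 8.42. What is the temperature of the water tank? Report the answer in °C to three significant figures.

COP_HP = T_H/(T_H − T_C) rearranges to T_H = COP·T_C/(COP − 1).
With T_C = 285.55 K, T_H = 8.42 × 285.55/7.420 = 324.03 K.
Converting, 324.03 K = 50.88°C.

50.9 °C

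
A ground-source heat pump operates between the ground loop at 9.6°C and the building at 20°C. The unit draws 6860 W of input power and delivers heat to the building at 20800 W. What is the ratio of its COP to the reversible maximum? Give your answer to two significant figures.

COP_actual = Q̇_H/Ẇ = 20800/6860 = 3.032.
In absolute terms T_C = 282.75 K and T_H = 293.15 K, so ΔT = 10.40 K.
COP_Carnot = T_H/ΔT = 293.15/10.40 = 28.19.
η_II = COP_actual/COP_Carnot = 3.032/28.19 = 0.1076.

0.11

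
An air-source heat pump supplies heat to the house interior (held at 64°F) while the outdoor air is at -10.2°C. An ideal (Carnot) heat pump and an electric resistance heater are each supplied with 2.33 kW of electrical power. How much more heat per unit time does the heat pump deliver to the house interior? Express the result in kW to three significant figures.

21.9 kW

In absolute terms T_C = 262.95 K and T_H = 290.93 K, so ΔT = 27.98 K.
COP_Carnot = T_H/ΔT = 290.93/27.98 = 10.40.
The heat pump delivers Q̇_H = COP × Ẇ = 24.23 kW; the resistance heater delivers Ẇ = 2.330 kW.
Extra = (COP − 1)·Ẇ = 21.90 kW.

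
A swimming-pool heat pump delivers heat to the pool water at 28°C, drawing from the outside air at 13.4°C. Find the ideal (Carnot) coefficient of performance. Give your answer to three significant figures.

20.6

In absolute terms T_C = 286.55 K and T_H = 301.15 K, so ΔT = 14.60 K.
For a reversible cycle, COP_Carnot = T_H/ΔT = 301.15/14.60 = 20.63.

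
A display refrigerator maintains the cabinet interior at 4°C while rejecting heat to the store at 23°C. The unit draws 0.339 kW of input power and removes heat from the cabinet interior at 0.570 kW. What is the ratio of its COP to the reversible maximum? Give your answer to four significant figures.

COP_actual = Q̇_C/Ẇ = 0.5700/0.3390 = 1.681.
In absolute terms T_C = 277.15 K and T_H = 296.15 K, so ΔT = 19.00 K.
COP_Carnot = T_C/ΔT = 277.15/19.00 = 14.59.
η_II = COP_actual/COP_Carnot = 1.681/14.59 = 0.1153.

0.1153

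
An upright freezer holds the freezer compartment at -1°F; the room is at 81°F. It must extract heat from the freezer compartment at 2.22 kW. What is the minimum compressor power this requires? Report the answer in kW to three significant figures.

In absolute terms T_C = 254.82 K and T_H = 300.37 K, so ΔT = 45.56 K.
COP_Carnot = T_C/ΔT = 254.82/45.56 = 5.594.
Ẇ_min = Q̇/COP_Carnot = 2.220/5.594 = 0.3969 kW.

0.397 kW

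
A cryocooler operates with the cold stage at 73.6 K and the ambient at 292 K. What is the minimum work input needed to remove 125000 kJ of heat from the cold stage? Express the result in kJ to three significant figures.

The reservoir spacing is ΔT = 292 − 73.6 = 218.4 K.
The reversible limit is COP_R = T_C/ΔT = 0.3370, so W_min = Q_C/COP = Q_C·ΔT/T_C.
W_min = 125000 × 218.4/73.60 = 370900 kJ.

371000 kJ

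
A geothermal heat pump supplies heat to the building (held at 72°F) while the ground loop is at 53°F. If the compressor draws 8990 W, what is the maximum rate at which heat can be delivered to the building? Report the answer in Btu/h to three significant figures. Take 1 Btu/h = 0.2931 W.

In absolute terms T_C = 284.82 K and T_H = 295.37 K, so ΔT = 10.56 K.
COP_Carnot = T_H/ΔT = 295.37/10.56 = 27.98.
Q̇_max = COP_Carnot × Ẇ = 27.98 × 8990 W = 251600 W = 858300 Btu/h.

858000 Btu/h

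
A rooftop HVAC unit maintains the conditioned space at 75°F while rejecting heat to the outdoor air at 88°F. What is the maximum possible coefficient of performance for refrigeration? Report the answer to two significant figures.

In absolute terms T_C = 297.04 K and T_H = 304.26 K, so ΔT = 7.222 K.
For a reversible cycle, COP_Carnot = T_C/ΔT = 297.04/7.222 = 41.13.

41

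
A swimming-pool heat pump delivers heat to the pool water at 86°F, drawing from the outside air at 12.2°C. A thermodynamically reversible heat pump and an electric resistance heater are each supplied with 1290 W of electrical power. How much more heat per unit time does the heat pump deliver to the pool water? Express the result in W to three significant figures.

In absolute terms T_C = 285.35 K and T_H = 303.15 K, so ΔT = 17.80 K.
COP_Carnot = T_H/ΔT = 303.15/17.80 = 17.03.
The heat pump delivers Q̇_H = COP × Ẇ = 21970 W; the resistance heater delivers Ẇ = 1290 W.
Extra = (COP − 1)·Ẇ = 20680 W.

20700 W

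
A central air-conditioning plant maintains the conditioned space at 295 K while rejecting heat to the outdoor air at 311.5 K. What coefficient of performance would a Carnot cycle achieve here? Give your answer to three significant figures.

17.9

The reservoir spacing is ΔT = 311.5 − 295 = 16.50 K.
For a reversible cycle, COP_Carnot = T_C/ΔT = 295.00/16.50 = 17.88.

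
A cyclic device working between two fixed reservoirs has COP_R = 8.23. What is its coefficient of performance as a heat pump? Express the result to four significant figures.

The first law on one cycle gives Q_H = Q_C + W, so Q_H/W = Q_C/W + 1.
COP_HP = COP_R + 1 = 8.23 + 1 = 9.23.

9.230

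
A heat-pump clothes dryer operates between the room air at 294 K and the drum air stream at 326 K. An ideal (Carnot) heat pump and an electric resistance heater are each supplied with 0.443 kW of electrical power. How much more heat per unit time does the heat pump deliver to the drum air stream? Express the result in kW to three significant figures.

The reservoir spacing is ΔT = 326 − 294 = 32.00 K.
COP_Carnot = T_H/ΔT = 326.00/32.00 = 10.19.
The heat pump delivers Q̇_H = COP × Ẇ = 4.513 kW; the resistance heater delivers Ẇ = 0.4430 kW.
Extra = (COP − 1)·Ẇ = 4.070 kW.

4.07 kW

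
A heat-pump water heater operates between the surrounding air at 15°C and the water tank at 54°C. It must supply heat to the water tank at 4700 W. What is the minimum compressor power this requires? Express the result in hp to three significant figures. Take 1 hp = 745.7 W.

0.751 hp

In absolute terms T_C = 288.15 K and T_H = 327.15 K, so ΔT = 39.00 K.
COP_Carnot = T_H/ΔT = 327.15/39.00 = 8.388.
Ẇ_min = Q̇/COP_Carnot = 4700/8.388 = 560.3 W = 0.7514 hp.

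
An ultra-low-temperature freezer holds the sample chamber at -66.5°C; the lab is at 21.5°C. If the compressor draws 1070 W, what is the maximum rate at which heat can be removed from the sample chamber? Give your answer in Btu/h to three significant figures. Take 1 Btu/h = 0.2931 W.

8570 Btu/h

In absolute terms T_C = 206.65 K and T_H = 294.65 K, so ΔT = 88.00 K.
COP_Carnot = T_C/ΔT = 206.65/88.00 = 2.348.
Q̇_max = COP_Carnot × Ẇ = 2.348 × 1070 W = 2513 W = 8573 Btu/h.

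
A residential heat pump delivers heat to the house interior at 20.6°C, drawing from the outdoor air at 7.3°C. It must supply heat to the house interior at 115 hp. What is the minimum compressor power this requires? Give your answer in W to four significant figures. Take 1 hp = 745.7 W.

3883 W

In absolute terms T_C = 280.45 K and T_H = 293.75 K, so ΔT = 13.30 K.
COP_Carnot = T_H/ΔT = 293.75/13.30 = 22.09.
Ẇ_min = Q̇/COP_Carnot = 115.0/22.09 = 5.207 hp = 3883 W.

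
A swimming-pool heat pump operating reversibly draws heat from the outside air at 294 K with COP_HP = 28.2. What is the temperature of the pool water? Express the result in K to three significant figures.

305 K

COP_HP = T_H/(T_H − T_C) rearranges to T_H = COP·T_C/(COP − 1).
With T_C = 294.00 K, T_H = 28.2 × 294.00/27.20 = 304.81 K.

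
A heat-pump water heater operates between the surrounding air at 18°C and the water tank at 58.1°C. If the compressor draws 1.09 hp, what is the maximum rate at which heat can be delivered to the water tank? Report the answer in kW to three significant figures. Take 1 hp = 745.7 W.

In absolute terms T_C = 291.15 K and T_H = 331.25 K, so ΔT = 40.10 K.
COP_Carnot = T_H/ΔT = 331.25/40.10 = 8.261.
Q̇_max = COP_Carnot × Ẇ = 8.261 × 1.090 hp = 9.004 hp = 6.714 kW.

6.71 kW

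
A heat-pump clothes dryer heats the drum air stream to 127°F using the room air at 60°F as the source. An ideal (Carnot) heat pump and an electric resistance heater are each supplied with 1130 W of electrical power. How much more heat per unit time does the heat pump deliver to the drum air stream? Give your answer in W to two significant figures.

8800 W

In absolute terms T_C = 288.71 K and T_H = 325.93 K, so ΔT = 37.22 K.
COP_Carnot = T_H/ΔT = 325.93/37.22 = 8.756.
The heat pump delivers Q̇_H = COP × Ẇ = 9895 W; the resistance heater delivers Ẇ = 1130 W.
Extra = (COP − 1)·Ẇ = 8765 W.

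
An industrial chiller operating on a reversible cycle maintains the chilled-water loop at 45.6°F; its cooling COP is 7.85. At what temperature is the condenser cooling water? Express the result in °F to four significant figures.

COP_R = T_C/(T_H − T_C) gives T_H − T_C = T_C/COP.
With T_C = 280.71 K, T_H = 280.71 × (1 + 1/7.85) = 316.46 K.
Converting, 316.46 K = 109.97°F.

110.0 °F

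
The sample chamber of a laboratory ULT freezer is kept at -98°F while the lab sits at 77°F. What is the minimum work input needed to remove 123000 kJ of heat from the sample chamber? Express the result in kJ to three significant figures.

59500 kJ

In absolute terms T_C = 200.93 K and T_H = 298.15 K, so ΔT = 97.22 K.
The reversible limit is COP_R = T_C/ΔT = 2.067, so W_min = Q_C/COP = Q_C·ΔT/T_C.
W_min = 123000 × 97.22/200.93 = 59520 kJ.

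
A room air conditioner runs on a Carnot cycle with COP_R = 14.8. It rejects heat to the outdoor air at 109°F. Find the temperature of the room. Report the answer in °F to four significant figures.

For a Carnot refrigerator COP_R = T_C/(T_H − T_C), so T_C = COP·T_H/(1 + COP).
With T_H = 315.93 K, T_C = 14.8 × 315.93/15.80 = 295.93 K.
Converting, 295.93 K = 73.01°F.

73.01 °F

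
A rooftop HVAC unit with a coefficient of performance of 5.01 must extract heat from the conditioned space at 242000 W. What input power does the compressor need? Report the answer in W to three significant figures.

Ẇ = Q̇_C/COP = 242000/5.01 = 48300 W.

48300 W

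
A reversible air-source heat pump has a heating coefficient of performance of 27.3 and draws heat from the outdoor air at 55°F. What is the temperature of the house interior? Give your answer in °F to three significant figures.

74.6 °F

COP_HP = T_H/(T_H − T_C) rearranges to T_H = COP·T_C/(COP − 1).
With T_C = 285.93 K, T_H = 27.3 × 285.93/26.30 = 296.80 K.
Converting, 296.80 K = 74.57°F.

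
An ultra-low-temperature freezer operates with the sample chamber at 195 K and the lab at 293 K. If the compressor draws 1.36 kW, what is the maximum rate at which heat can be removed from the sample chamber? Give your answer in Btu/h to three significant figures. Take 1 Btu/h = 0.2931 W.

9230 Btu/h

The reservoir spacing is ΔT = 293 − 195 = 98.00 K.
COP_Carnot = T_C/ΔT = 195.00/98.00 = 1.990.
Q̇_max = COP_Carnot × Ẇ = 1.990 × 1.360 kW = 2.706 kW = 9233 Btu/h.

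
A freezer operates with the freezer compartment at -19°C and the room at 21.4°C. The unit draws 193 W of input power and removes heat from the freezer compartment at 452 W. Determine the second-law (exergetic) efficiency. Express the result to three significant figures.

0.372

COP_actual = Q̇_C/Ẇ = 452.0/193.0 = 2.342.
In absolute terms T_C = 254.15 K and T_H = 294.55 K, so ΔT = 40.40 K.
COP_Carnot = T_C/ΔT = 254.15/40.40 = 6.291.
η_II = COP_actual/COP_Carnot = 2.342/6.291 = 0.3723.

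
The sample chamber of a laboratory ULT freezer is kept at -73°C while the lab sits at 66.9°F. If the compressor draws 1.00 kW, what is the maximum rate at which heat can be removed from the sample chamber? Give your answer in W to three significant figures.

2170 W

In absolute terms T_C = 200.15 K and T_H = 292.54 K, so ΔT = 92.39 K.
COP_Carnot = T_C/ΔT = 200.15/92.39 = 2.166.
Q̇_max = COP_Carnot × Ẇ = 2.166 × 1.000 kW = 2.166 kW = 2166 W.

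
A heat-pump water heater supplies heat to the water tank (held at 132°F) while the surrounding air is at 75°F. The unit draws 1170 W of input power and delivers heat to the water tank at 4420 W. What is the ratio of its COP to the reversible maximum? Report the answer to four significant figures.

0.3639

COP_actual = Q̇_H/Ẇ = 4420/1170 = 3.778.
In absolute terms T_C = 297.04 K and T_H = 328.71 K, so ΔT = 31.67 K.
COP_Carnot = T_H/ΔT = 328.71/31.67 = 10.38.
η_II = COP_actual/COP_Carnot = 3.778/10.38 = 0.3639.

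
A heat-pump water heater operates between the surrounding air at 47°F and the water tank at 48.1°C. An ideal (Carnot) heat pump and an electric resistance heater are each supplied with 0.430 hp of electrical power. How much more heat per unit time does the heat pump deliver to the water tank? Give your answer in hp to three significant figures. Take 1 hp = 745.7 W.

In absolute terms T_C = 281.48 K and T_H = 321.25 K, so ΔT = 39.77 K.
COP_Carnot = T_H/ΔT = 321.25/39.77 = 8.078.
The heat pump delivers Q̇_H = COP × Ẇ = 3.474 hp; the resistance heater delivers Ẇ = 0.4300 hp.
Extra = (COP − 1)·Ẇ = 3.044 hp.

3.04 hp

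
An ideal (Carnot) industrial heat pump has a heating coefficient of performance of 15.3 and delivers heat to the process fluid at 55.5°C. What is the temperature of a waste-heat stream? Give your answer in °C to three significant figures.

34.0 °C

COP_HP = T_H/(T_H − T_C) gives T_H − T_C = T_H/COP.
With T_H = 328.65 K, T_C = 328.65 × (1 − 1/15.3) = 307.17 K.
Converting, 307.17 K = 34.02°C.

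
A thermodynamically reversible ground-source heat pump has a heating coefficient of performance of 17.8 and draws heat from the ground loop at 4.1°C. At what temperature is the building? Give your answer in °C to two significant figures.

COP_HP = T_H/(T_H − T_C) rearranges to T_H = COP·T_C/(COP − 1).
With T_C = 277.25 K, T_H = 17.8 × 277.25/16.80 = 293.75 K.
Converting, 293.75 K = 20.60°C.

21 °C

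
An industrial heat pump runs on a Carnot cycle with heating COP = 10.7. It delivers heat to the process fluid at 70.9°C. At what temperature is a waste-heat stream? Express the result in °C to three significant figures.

38.7 °C

COP_HP = T_H/(T_H − T_C) gives T_H − T_C = T_H/COP.
With T_H = 344.05 K, T_C = 344.05 × (1 − 1/10.7) = 311.90 K.
Converting, 311.90 K = 38.75°C.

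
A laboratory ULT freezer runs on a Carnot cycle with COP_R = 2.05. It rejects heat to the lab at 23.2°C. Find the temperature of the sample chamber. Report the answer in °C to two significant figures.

-74 °C

For a Carnot refrigerator COP_R = T_C/(T_H − T_C), so T_C = COP·T_H/(1 + COP).
With T_H = 296.35 K, T_C = 2.05 × 296.35/3.050 = 199.19 K.
Converting, 199.19 K = -73.96°C.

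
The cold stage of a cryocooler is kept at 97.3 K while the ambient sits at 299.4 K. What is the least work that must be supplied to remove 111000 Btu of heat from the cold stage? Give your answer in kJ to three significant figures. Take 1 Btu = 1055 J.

The reservoir spacing is ΔT = 299.4 − 97.3 = 202.1 K.
The reversible limit is COP_R = T_C/ΔT = 0.4814, so W_min = Q_C/COP = Q_C·ΔT/T_C.
W_min = 111000 × 202.1/97.30 = 230600 Btu = 243200 kJ.

243000 kJ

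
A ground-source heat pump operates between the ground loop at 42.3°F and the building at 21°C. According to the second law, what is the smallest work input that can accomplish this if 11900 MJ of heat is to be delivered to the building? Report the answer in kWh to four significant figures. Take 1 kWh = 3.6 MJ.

In absolute terms T_C = 278.87 K and T_H = 294.15 K, so ΔT = 15.28 K.
The reversible limit is COP_HP = T_H/ΔT = 19.25, so W_min = Q_H/COP = Q_H·ΔT/T_H.
W_min = 11900 × 15.28/294.15 = 618.1 MJ = 171.7 kWh.

171.7 kWh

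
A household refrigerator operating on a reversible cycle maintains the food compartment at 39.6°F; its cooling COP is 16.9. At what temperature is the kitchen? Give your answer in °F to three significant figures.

COP_R = T_C/(T_H − T_C) gives T_H − T_C = T_C/COP.
With T_C = 277.37 K, T_H = 277.37 × (1 + 1/16.9) = 293.78 K.
Converting, 293.78 K = 69.14°F.

69.1 °F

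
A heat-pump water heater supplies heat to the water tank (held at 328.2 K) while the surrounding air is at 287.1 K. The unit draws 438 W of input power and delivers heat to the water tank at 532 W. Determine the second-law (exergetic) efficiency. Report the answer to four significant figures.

0.1521

COP_actual = Q̇_H/Ẇ = 532.0/438.0 = 1.215.
The reservoir spacing is ΔT = 328.2 − 287.1 = 41.10 K.
COP_Carnot = T_H/ΔT = 328.20/41.10 = 7.985.
η_II = COP_actual/COP_Carnot = 1.215/7.985 = 0.1521.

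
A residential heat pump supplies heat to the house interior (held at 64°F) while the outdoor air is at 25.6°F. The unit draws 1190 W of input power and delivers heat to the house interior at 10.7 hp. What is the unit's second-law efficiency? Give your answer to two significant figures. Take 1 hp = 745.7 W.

Converting, Q̇_H = 10.70 hp = 7979 W, so COP_actual = Q̇_H/Ẇ = 7979/1190 = 6.705.
In absolute terms T_C = 269.59 K and T_H = 290.93 K, so ΔT = 21.33 K.
COP_Carnot = T_H/ΔT = 290.93/21.33 = 13.64.
η_II = COP_actual/COP_Carnot = 6.705/13.64 = 0.4917.

0.49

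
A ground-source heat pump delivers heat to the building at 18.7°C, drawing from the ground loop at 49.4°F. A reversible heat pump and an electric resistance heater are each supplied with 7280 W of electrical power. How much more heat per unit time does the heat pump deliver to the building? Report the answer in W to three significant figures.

In absolute terms T_C = 282.82 K and T_H = 291.85 K, so ΔT = 9.033 K.
COP_Carnot = T_H/ΔT = 291.85/9.033 = 32.31.
The heat pump delivers Q̇_H = COP × Ẇ = 235200 W; the resistance heater delivers Ẇ = 7280 W.
Extra = (COP − 1)·Ẇ = 227900 W.

228000 W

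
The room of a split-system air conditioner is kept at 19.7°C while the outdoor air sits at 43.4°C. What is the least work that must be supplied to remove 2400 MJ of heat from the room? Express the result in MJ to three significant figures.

In absolute terms T_C = 292.85 K and T_H = 316.55 K, so ΔT = 23.70 K.
The reversible limit is COP_R = T_C/ΔT = 12.36, so W_min = Q_C/COP = Q_C·ΔT/T_C.
W_min = 2400 × 23.70/292.85 = 194.2 MJ.

194 MJ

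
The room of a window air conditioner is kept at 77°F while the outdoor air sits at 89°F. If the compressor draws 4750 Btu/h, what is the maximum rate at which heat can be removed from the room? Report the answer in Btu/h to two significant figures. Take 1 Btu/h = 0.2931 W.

210000 Btu/h

In absolute terms T_C = 298.15 K and T_H = 304.82 K, so ΔT = 6.667 K.
COP_Carnot = T_C/ΔT = 298.15/6.667 = 44.72.
Q̇_max = COP_Carnot × Ẇ = 44.72 × 4750 Btu/h = 212400 Btu/h.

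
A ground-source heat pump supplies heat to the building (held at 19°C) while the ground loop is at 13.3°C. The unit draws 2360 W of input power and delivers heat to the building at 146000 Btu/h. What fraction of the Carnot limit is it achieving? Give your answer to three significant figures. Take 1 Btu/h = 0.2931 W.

Converting, Q̇_H = 146000 Btu/h = 42790 W, so COP_actual = Q̇_H/Ẇ = 42790/2360 = 18.13.
In absolute terms T_C = 286.45 K and T_H = 292.15 K, so ΔT = 5.700 K.
COP_Carnot = T_H/ΔT = 292.15/5.700 = 51.25.
η_II = COP_actual/COP_Carnot = 18.13/51.25 = 0.3538.

0.354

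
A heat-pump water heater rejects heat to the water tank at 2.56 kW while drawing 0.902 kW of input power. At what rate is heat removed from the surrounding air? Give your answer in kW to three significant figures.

For a cyclic device the first law requires Q̇_H = Q̇_C + Ẇ.
Q̇_C = Q̇_H − Ẇ = 1.658 kW.

1.66 kW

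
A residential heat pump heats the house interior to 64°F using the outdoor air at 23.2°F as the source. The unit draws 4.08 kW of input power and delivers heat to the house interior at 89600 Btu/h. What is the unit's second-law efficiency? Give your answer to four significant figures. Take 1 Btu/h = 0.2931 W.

Converting, Q̇_H = 89600 Btu/h = 26.26 kW, so COP_actual = Q̇_H/Ẇ = 26.26/4.080 = 6.437.
In absolute terms T_C = 268.26 K and T_H = 290.93 K, so ΔT = 22.67 K.
COP_Carnot = T_H/ΔT = 290.93/22.67 = 12.84.
η_II = COP_actual/COP_Carnot = 6.437/12.84 = 0.5015.

0.5015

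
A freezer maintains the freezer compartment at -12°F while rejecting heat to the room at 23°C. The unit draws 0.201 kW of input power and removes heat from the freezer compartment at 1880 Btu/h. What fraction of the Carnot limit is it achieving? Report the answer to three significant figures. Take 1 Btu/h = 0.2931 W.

0.523

Converting, Q̇_C = 1880 Btu/h = 0.5510 kW, so COP_actual = Q̇_C/Ẇ = 0.5510/0.2010 = 2.741.
In absolute terms T_C = 248.71 K and T_H = 296.15 K, so ΔT = 47.44 K.
COP_Carnot = T_C/ΔT = 248.71/47.44 = 5.242.
η_II = COP_actual/COP_Carnot = 2.741/5.242 = 0.5230.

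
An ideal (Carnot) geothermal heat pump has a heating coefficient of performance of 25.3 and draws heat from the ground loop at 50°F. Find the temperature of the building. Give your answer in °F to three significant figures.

71.0 °F

COP_HP = T_H/(T_H − T_C) rearranges to T_H = COP·T_C/(COP − 1).
With T_C = 283.15 K, T_H = 25.3 × 283.15/24.30 = 294.80 K.
Converting, 294.80 K = 70.97°F.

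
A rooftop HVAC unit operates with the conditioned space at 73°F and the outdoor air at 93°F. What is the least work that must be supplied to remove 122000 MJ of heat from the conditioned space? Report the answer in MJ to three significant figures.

4580 MJ

In absolute terms T_C = 295.93 K and T_H = 307.04 K, so ΔT = 11.11 K.
The reversible limit is COP_R = T_C/ΔT = 26.63, so W_min = Q_C/COP = Q_C·ΔT/T_C.
W_min = 122000 × 11.11/295.93 = 4581 MJ.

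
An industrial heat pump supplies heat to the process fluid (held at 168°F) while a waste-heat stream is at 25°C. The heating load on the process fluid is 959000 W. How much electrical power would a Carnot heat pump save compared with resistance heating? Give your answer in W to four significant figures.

In absolute terms T_C = 298.15 K and T_H = 348.71 K, so ΔT = 50.56 K.
COP_Carnot = T_H/ΔT = 348.71/50.56 = 6.897.
Resistance heating needs Ẇ_res = Q̇_H = 959000 W; the reversible heat pump needs only Ẇ_hp = Q̇_H/COP = 139000 W.
Saving = 959000 − 139000 = 820000 W.

820000 W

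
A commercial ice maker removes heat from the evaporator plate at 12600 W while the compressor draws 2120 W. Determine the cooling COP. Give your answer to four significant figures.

The first law gives Q̇_H = Q̇_C + Ẇ, so the three rates are Q̇_C = 12600, Q̇_H = 14720, Ẇ = 2120 W.
COP_R = Q̇_C/Ẇ = 12600/2120 = 5.943.

5.943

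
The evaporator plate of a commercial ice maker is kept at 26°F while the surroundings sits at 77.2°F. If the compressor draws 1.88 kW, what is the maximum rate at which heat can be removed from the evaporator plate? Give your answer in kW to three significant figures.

17.8 kW

In absolute terms T_C = 269.82 K and T_H = 298.26 K, so ΔT = 28.44 K.
COP_Carnot = T_C/ΔT = 269.82/28.44 = 9.486.
Q̇_max = COP_Carnot × Ẇ = 9.486 × 1.880 kW = 17.83 kW.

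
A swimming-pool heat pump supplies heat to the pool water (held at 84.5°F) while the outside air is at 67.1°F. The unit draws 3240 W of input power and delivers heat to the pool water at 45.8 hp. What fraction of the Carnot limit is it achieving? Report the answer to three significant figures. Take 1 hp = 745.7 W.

Converting, Q̇_H = 45.80 hp = 34150 W, so COP_actual = Q̇_H/Ẇ = 34150/3240 = 10.54.
In absolute terms T_C = 292.65 K and T_H = 302.32 K, so ΔT = 9.667 K.
COP_Carnot = T_H/ΔT = 302.32/9.667 = 31.27.
η_II = COP_actual/COP_Carnot = 10.54/31.27 = 0.3371.

0.337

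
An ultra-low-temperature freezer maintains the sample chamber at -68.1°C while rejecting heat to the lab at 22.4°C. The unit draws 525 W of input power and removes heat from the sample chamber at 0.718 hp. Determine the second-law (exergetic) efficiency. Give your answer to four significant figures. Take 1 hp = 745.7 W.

Converting, Q̇_C = 0.7180 hp = 535.4 W, so COP_actual = Q̇_C/Ẇ = 535.4/525.0 = 1.020.
In absolute terms T_C = 205.05 K and T_H = 295.55 K, so ΔT = 90.50 K.
COP_Carnot = T_C/ΔT = 205.05/90.50 = 2.266.
η_II = COP_actual/COP_Carnot = 1.020/2.266 = 0.4501.

0.4501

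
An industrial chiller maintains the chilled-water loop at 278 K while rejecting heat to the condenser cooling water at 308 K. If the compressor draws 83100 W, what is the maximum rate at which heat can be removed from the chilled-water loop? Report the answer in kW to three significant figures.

770 kW

The reservoir spacing is ΔT = 308 − 278 = 30.00 K.
COP_Carnot = T_C/ΔT = 278.00/30.00 = 9.267.
Q̇_max = COP_Carnot × Ẇ = 9.267 × 83100 W = 770100 W = 770.1 kW.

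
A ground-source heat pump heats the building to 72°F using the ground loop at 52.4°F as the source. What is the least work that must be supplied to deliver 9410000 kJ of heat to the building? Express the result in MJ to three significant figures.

In absolute terms T_C = 284.48 K and T_H = 295.37 K, so ΔT = 10.89 K.
The reversible limit is COP_HP = T_H/ΔT = 27.13, so W_min = Q_H/COP = Q_H·ΔT/T_H.
W_min = 9410000 × 10.89/295.37 = 346900 kJ = 346.9 MJ.

347 MJ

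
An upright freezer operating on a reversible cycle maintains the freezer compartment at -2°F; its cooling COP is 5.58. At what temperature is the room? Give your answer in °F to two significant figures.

80 °F

COP_R = T_C/(T_H − T_C) gives T_H − T_C = T_C/COP.
With T_C = 254.26 K, T_H = 254.26 × (1 + 1/5.58) = 299.83 K.
Converting, 299.83 K = 80.02°F.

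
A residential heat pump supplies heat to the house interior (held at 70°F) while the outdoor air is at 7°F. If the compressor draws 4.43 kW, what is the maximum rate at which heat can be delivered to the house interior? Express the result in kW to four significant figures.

In absolute terms T_C = 259.26 K and T_H = 294.26 K, so ΔT = 35.00 K.
COP_Carnot = T_H/ΔT = 294.26/35.00 = 8.407.
Q̇_max = COP_Carnot × Ẇ = 8.407 × 4.430 kW = 37.25 kW.

37.25 kW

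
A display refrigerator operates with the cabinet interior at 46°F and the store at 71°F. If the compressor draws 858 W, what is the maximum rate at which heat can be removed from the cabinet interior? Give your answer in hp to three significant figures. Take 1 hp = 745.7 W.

In absolute terms T_C = 280.93 K and T_H = 294.82 K, so ΔT = 13.89 K.
COP_Carnot = T_C/ΔT = 280.93/13.89 = 20.23.
Q̇_max = COP_Carnot × Ẇ = 20.23 × 858.0 W = 17350 W = 23.27 hp.

23.3 hp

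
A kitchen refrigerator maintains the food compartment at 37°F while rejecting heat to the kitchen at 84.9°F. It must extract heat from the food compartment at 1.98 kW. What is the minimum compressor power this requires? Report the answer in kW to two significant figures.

0.19 kW

In absolute terms T_C = 275.93 K and T_H = 302.54 K, so ΔT = 26.61 K.
COP_Carnot = T_C/ΔT = 275.93/26.61 = 10.37.
Ẇ_min = Q̇/COP_Carnot = 1.980/10.37 = 0.1910 kW.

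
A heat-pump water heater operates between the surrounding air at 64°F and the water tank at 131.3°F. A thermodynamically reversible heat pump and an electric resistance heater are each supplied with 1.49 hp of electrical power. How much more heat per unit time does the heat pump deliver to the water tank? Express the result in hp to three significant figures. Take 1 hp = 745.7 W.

In absolute terms T_C = 290.93 K and T_H = 328.32 K, so ΔT = 37.39 K.
COP_Carnot = T_H/ΔT = 328.32/37.39 = 8.781.
The heat pump delivers Q̇_H = COP × Ẇ = 13.08 hp; the resistance heater delivers Ẇ = 1.490 hp.
Extra = (COP − 1)·Ẇ = 11.59 hp.

11.6 hp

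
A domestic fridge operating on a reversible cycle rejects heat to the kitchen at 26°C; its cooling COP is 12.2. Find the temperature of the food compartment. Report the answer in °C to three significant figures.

3.34 °C

For a Carnot refrigerator COP_R = T_C/(T_H − T_C), so T_C = COP·T_H/(1 + COP).
With T_H = 299.15 K, T_C = 12.2 × 299.15/13.20 = 276.49 K.
Converting, 276.49 K = 3.34°C.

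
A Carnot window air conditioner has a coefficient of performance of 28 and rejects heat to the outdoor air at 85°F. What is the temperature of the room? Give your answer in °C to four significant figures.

19.01 °C

For a Carnot refrigerator COP_R = T_C/(T_H − T_C), so T_C = COP·T_H/(1 + COP).
With T_H = 302.59 K, T_C = 28 × 302.59/29.00 = 292.16 K.
Converting, 292.16 K = 19.01°C.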